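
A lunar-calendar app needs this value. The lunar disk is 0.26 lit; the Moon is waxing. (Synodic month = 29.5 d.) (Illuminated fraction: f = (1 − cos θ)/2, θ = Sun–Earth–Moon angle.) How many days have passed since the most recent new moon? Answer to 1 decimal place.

5.0 days

cos θ = 1 − 2f = 0.480, giving a principal value of 61.3°.
The Moon is waxing (0°–180°), so θ = 61.3° directly.
That fraction of the synodic month is 61.3/360 × 29.5 d ≈ 5.02 d.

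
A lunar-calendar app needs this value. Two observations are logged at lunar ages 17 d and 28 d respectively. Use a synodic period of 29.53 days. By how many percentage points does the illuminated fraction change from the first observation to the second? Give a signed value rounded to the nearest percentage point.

-92 percentage points

θ₁ = 360° × 17/29.53 = 207.2°, f₁ = (1 − cos θ₁)/2 = 0.945.
θ₂ = 360° × 28/29.53 = 341.3°, f₂ = (1 − cos θ₂)/2 = 0.026.
Change = f₂ − f₁ = -0.918 → -92 percentage points.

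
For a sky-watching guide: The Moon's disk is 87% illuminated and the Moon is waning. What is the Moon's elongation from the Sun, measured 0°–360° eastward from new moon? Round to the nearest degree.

222°

cos θ = 1 − 2f = -0.740, giving a principal value of 137.7°.
Since the Moon is past full (waning), take the reflex angle: θ = 360° − 137.7° = 222.3°.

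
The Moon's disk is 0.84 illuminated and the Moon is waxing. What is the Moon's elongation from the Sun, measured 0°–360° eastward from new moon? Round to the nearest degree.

133°

From f = (1 − cos θ)/2: cos θ = 1 − 2×0.84 = -0.680; arccos → 132.8°.
Before full moon the principal value applies: θ = 132.8°.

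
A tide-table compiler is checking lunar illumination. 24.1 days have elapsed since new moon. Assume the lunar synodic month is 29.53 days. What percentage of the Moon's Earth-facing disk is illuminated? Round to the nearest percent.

Phase angle: θ = 360°·(24.1 d)/(29.53 d) = 293.8°.
cos 293.8° = 0.404, so f = (1 − 0.404)/2 = 0.298, so 30%.

30%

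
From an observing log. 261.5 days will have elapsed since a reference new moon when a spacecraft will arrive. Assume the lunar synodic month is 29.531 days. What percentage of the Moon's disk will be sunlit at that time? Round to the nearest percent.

19%

261.5 d spans 8 complete synodic months (8 × 29.531 = 236.25 d) plus 25.25 d.
Elongation θ = 360° × 25.25/29.531 ≈ 307.8°.
With cos θ = 0.613, the lit fraction is (1 − 0.613)/2 ≈ 0.193, so 19%.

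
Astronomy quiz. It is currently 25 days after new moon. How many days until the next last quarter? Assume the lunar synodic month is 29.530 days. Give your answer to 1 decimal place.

26.7 days

Last quarter occurs at elongation 270°, i.e. at age 29.530 × 270/360 = 22.148 d.
Already past this cycle's last quarter; the next is at 22.148 + 29.530 = 51.678 d, so 51.678 − 25 = 26.678 days.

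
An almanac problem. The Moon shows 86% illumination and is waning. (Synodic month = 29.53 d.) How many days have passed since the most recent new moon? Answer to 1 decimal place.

18.4 days

cos θ = 1 − 2f = -0.720, giving a principal value of 136.1°.
A waning Moon lies in 180°–360°, so θ = 360° − 136.1° = 223.9°.
At 360°/29.53 d per day, 223.9° corresponds to 18.37 days.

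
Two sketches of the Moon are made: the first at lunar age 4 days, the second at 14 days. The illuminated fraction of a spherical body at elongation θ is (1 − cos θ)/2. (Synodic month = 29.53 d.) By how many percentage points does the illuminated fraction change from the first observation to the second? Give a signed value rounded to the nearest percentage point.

First observation: θ = 360°·4/29.53 = 48.8°, so f = 0.170.
Second observation: θ = 170.7°, f = 0.993.
Δf = 0.993 − 0.170 = +0.823, i.e. +82 pp.

+82 percentage points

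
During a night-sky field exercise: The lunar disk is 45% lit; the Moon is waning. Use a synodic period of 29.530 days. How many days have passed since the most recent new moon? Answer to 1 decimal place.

cos θ = 1 − 2f = 0.100, giving a principal value of 84.3°.
A waning Moon lies in 180°–360°, so θ = 360° − 84.3° = 275.7°.
That fraction of the synodic month is 275.7/360 × 29.530 d ≈ 22.62 d.

22.6 days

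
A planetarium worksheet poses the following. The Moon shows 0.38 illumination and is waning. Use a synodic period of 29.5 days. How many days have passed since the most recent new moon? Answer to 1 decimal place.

23.3 days

cos θ = 1 − 2f = 0.240, giving a principal value of 76.1°.
Waning ⇒ past full, so θ = 360° − 76.1° = 283.9°.
At 360°/29.5 d per day, 283.9° corresponds to 23.26 days.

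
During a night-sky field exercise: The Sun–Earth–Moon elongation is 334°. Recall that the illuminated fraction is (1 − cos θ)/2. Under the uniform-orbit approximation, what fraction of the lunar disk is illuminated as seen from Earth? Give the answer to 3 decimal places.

0.051

Half-versine of 334°: (1 − 0.899)/2 = 0.051.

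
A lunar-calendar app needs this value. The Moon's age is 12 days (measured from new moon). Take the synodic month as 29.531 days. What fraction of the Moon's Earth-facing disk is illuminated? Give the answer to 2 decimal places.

0.92

Elongation θ = 360° × 12/29.531 ≈ 146.3°.
cos 146.3° = (-0.832), so f = (1 − (-0.832))/2 = 0.916.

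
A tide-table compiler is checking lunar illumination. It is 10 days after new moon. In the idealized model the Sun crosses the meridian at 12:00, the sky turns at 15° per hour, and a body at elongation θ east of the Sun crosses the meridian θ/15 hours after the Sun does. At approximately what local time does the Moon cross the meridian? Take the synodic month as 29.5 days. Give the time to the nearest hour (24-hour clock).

The Moon has covered 10/29.5 of its cycle, so θ ≈ 360° × 10/29.5 = 122.0°.
At 15° of sky rotation per hour, 122.0° corresponds to a 8.14 h lag.
12:00 + 8.14 h ≈ 20:08 → 20:00 to the nearest hour.

20:00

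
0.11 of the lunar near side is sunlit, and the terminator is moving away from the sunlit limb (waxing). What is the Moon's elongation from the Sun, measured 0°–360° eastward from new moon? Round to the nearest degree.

39°

Invert f = (1 − cos θ)/2 to get cos θ = 1 − 2(0.11) = 0.780, hence θ₀ = arccos 0.780 = 38.7°.
Waxing ⇒ before full, so θ = 38.7°.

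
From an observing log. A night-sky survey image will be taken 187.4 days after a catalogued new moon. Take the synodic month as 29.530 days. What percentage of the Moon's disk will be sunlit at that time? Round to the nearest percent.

187.4 d spans 6 complete synodic months (6 × 29.530 = 177.18 d) plus 10.22 d.
Elongation θ = 360° × 10.22/29.530 ≈ 124.6°.
cos 124.6° = (-0.568), so f = (1 − (-0.568))/2 = 0.784, so 78%.

78%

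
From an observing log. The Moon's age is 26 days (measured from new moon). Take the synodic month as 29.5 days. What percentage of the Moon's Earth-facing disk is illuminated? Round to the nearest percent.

The Moon has covered 26/29.5 of its cycle, so θ ≈ 360° × 26/29.5 = 317.3°.
With cos θ = 0.735, the lit fraction is (1 − 0.735)/2 ≈ 0.133, so 13%.

13%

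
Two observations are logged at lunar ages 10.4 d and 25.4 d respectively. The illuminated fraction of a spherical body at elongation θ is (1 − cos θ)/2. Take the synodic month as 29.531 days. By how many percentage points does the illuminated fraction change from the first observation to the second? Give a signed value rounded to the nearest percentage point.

θ₁ = 360° × 10.4/29.531 = 126.8°, f₁ = (1 − cos θ₁)/2 = 0.799.
θ₂ = 360° × 25.4/29.531 = 309.6°, f₂ = (1 − cos θ₂)/2 = 0.181.
Change = f₂ − f₁ = -0.618 → -62 percentage points.

-62 percentage points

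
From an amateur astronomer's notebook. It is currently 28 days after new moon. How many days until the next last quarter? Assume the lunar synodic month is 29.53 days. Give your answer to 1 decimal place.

23.7 days

Last quarter is 0.75 of the way through the cycle: age 0.75 × 29.53 = 22.148 d.
Already past this cycle's last quarter; the next is at 22.148 + 29.53 = 51.678 d, so 51.678 − 28 = 23.678 days.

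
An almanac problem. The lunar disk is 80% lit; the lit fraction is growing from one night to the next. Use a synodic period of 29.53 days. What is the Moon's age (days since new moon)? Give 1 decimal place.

10.4 days

cos θ = 1 − 2f = -0.600, giving a principal value of 126.9°.
The Moon is waxing (0°–180°), so θ = 126.9° directly.
Age = 29.53 × 126.9°/360° ≈ 10.41 days.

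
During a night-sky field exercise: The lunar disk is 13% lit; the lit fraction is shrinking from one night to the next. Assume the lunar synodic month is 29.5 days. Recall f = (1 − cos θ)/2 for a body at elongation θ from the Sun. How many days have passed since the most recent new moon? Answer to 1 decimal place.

26.0 days

cos θ = 1 − 2f = 0.740, giving a principal value of 42.3°.
A waning Moon lies in 180°–360°, so θ = 360° − 42.3° = 317.7°.
Age = 29.5 × 317.7°/360° ≈ 26.04 days.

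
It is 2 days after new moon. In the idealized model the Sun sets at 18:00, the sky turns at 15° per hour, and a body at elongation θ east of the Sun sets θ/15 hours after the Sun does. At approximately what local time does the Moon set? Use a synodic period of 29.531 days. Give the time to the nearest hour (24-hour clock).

20:00

The Moon has covered 2/29.531 of its cycle, so θ ≈ 360° × 2/29.531 = 24.4°.
The Moon trails the Sun by θ/15 = 24.4/15 ≈ 1.63 hours.
18:00 + 1.63 h ≈ 19:38 → 20:00 to the nearest hour.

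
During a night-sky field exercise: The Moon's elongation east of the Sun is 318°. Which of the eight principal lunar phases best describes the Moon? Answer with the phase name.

waning crescent

The waning crescent sector spans roughly 292°–338°; 318° falls inside it.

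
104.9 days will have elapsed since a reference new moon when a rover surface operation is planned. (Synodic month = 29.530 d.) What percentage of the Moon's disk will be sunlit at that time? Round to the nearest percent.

97%

Reduce mod P: 104.9 − 3×29.530 = 16.31 d into the current lunation.
Phase angle: θ = 360°·(16.31 d)/(29.530 d) = 198.8°.
Illuminated fraction = (1 − cos 198.8°)/2 = (1 − (-0.946))/2 ≈ 0.973, so 97%.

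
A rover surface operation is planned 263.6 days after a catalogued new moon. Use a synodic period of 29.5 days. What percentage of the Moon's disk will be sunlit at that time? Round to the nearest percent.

4%

263.6/29.5 = 8.936 lunations, so 8 complete cycles and 27.60 d into the next.
Elongation θ = 360° × 27.60/29.5 ≈ 336.8°.
Illuminated fraction = (1 − cos 336.8°)/2 = (1 − 0.919)/2 ≈ 0.040, so 4%.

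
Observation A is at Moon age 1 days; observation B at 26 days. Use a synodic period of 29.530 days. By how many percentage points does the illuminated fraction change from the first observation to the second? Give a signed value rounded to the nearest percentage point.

θ₁ = 360° × 1/29.530 = 12.2°, f₁ = (1 − cos θ₁)/2 = 0.011.
θ₂ = 360° × 26/29.530 = 317.0°, f₂ = (1 − cos θ₂)/2 = 0.135.
Change = f₂ − f₁ = +0.123 → +12 percentage points.

+12 percentage points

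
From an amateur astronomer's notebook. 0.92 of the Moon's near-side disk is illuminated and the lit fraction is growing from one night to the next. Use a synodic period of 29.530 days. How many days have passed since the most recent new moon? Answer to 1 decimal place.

cos θ = 1 − 2f = -0.840, giving a principal value of 147.1°.
The Moon is waxing (0°–180°), so θ = 147.1° directly.
At 360°/29.530 d per day, 147.1° corresponds to 12.07 days.

12.1 days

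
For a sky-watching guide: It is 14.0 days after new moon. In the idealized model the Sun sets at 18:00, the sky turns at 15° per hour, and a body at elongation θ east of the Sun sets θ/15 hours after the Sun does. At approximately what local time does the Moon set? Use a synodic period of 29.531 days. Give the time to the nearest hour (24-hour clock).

The Moon has covered 14.0/29.531 of its cycle, so θ ≈ 360° × 14.0/29.531 = 170.7°.
At 15° of sky rotation per hour, 170.7° corresponds to a 11.38 h lag.
18:00 + 11.38 h ≈ 05:23 → 05:00 to the nearest hour.

05:00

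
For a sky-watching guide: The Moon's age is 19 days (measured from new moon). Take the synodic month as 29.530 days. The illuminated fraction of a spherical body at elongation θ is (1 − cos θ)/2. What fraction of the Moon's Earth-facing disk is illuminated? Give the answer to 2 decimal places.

0.81

Elongation θ = 360° × 19/29.530 ≈ 231.6°.
With cos θ = (-0.621), the lit fraction is (1 − (-0.621))/2 ≈ 0.810.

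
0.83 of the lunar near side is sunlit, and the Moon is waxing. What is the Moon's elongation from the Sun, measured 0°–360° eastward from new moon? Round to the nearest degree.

131°

Invert f = (1 − cos θ)/2 to get cos θ = 1 − 2(0.83) = -0.660, hence θ₀ = arccos -0.660 = 131.3°.
Before full moon the principal value applies: θ = 131.3°.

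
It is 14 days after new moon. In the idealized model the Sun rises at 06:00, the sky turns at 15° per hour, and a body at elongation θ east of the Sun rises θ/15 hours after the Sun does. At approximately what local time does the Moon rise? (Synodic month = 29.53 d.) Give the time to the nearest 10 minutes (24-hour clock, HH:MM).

17:20

Elongation θ = 360° × 14/29.53 ≈ 170.7°.
The Moon trails the Sun by θ/15 = 170.7/15 ≈ 11.38 hours.
06:00 + 11.378 h ≈ 17:23 → 17:20 to the nearest ten minutes.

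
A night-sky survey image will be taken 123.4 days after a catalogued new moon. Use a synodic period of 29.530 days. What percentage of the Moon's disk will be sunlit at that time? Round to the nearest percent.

123.4 d spans 4 complete synodic months (4 × 29.530 = 118.12 d) plus 5.28 d.
Phase angle: θ = 360°·(5.28 d)/(29.530 d) = 64.4°.
Illuminated fraction = (1 − cos 64.4°)/2 = (1 − 0.433)/2 ≈ 0.284, so 28%.

28%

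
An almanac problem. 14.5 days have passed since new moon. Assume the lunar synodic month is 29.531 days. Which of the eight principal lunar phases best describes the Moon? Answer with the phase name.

full moon

θ ≈ 360° × 14.5/29.531 = 177°, which falls in the full moon sector.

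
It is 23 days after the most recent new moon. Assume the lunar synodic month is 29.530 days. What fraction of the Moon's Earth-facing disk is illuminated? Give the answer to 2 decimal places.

0.41

The Moon has covered 23/29.530 of its cycle, so θ ≈ 360° × 23/29.530 = 280.4°.
cos 280.4° = 0.180, so f = (1 − 0.180)/2 = 0.410.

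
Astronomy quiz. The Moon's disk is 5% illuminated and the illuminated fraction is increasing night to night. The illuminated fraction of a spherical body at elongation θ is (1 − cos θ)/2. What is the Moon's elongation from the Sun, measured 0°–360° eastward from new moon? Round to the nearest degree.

26°

cos θ = 1 − 2f = 0.900, giving a principal value of 25.8°.
Waxing ⇒ before full, so θ = 25.8°.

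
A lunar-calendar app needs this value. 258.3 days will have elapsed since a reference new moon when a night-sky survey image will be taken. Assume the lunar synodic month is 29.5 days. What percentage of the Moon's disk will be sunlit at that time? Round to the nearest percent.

48%

258.3/29.5 = 8.756 lunations, so 8 complete cycles and 22.30 d into the next.
Phase angle: θ = 360°·(22.30 d)/(29.5 d) = 272.1°.
Illuminated fraction = (1 − cos 272.1°)/2 = (1 − 0.037)/2 ≈ 0.481, so 48%.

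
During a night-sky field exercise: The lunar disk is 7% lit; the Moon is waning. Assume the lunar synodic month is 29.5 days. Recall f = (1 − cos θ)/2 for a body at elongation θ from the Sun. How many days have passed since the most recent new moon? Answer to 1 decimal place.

From f = (1 − cos θ)/2: cos θ = 1 − 2×0.07 = 0.860; arccos → 30.7°.
Since the Moon is past full (waning), take the reflex angle: θ = 360° − 30.7° = 329.3°.
Age = 29.5 × 329.3°/360° ≈ 26.99 days.

27.0 days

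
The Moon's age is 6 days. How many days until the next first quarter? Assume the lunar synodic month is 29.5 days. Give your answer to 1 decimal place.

First quarter is 0.25 of the way through the cycle: age 0.25 × 29.5 = 7.375 d.
So 1.375 days remain (7.375 − 6).

1.4 days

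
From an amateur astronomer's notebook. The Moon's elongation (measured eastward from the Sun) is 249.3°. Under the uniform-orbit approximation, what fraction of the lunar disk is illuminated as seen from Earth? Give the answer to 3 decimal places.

0.677

Half-versine of 249.3°: (1 − (-0.353))/2 = 0.677.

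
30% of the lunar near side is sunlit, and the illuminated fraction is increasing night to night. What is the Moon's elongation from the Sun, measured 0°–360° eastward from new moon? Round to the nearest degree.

From f = (1 − cos θ)/2: cos θ = 1 − 2×0.30 = 0.400; arccos → 66.4°.
Before full moon the principal value applies: θ = 66.4°.

66°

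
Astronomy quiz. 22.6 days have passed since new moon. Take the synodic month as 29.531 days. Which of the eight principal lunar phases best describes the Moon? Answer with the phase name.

At 22.6/29.531 of the cycle, θ ≈ 276° — the last quarter range.

last quarter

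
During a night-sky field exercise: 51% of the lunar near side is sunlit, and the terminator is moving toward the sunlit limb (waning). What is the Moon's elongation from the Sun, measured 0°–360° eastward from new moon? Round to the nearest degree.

269°

Invert f = (1 − cos θ)/2 to get cos θ = 1 − 2(0.51) = -0.020, hence θ₀ = arccos -0.020 = 91.1°.
Since the Moon is past full (waning), take the reflex angle: θ = 360° − 91.1° = 268.9°.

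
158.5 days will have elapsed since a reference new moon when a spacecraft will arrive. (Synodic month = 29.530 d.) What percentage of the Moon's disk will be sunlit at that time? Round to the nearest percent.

Reduce mod P: 158.5 − 5×29.530 = 10.85 d into the current lunation.
The Moon has covered 10.85/29.530 of its cycle, so θ ≈ 360° × 10.85/29.530 = 132.3°.
With cos θ = (-0.673), the lit fraction is (1 − (-0.673))/2 ≈ 0.836, so 84%.

84%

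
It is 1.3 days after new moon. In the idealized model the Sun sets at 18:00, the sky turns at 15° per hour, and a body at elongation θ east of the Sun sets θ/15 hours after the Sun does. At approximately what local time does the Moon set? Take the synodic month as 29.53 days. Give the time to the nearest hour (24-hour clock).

Phase angle: θ = 360°·(1.3 d)/(29.53 d) = 15.8°.
Delay after the Sun = 15.8° / (15°/h) ≈ 1.06 h.
18:00 + 1.06 h ≈ 19:03 → 19:00 to the nearest hour.

19:00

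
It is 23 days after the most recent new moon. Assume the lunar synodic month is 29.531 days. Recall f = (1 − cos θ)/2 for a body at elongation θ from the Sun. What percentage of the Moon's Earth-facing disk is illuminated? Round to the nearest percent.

The Moon has covered 23/29.531 of its cycle, so θ ≈ 360° × 23/29.531 = 280.4°.
With cos θ = 0.180, the lit fraction is (1 − 0.180)/2 ≈ 0.410, so 41%.

41%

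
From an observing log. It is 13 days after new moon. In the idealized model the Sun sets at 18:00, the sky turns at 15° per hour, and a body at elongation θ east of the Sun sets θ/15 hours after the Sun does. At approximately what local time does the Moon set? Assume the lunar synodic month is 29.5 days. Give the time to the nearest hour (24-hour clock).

05:00

Phase angle: θ = 360°·(13 d)/(29.5 d) = 158.6°.
At 15° of sky rotation per hour, 158.6° corresponds to a 10.58 h lag.
18:00 + 10.58 h ≈ 04:35 → 05:00 to the nearest hour.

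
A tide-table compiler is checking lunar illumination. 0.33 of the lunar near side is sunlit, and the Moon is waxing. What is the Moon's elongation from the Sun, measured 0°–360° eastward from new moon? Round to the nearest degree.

70°

cos θ = 1 − 2f = 0.340, giving a principal value of 70.1°.
Before full moon the principal value applies: θ = 70.1°.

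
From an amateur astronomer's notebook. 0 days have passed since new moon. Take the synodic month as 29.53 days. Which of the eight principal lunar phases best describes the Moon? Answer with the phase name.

At 0/29.53 of the cycle, θ ≈ 0° — the new moon range.

new moon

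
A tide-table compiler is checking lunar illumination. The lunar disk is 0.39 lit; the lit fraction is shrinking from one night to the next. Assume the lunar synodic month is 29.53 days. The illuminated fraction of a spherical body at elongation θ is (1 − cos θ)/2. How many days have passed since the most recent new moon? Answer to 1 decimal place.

23.2 days

cos θ = 1 − 2f = 0.220, giving a principal value of 77.3°.
Since the Moon is past full (waning), take the reflex angle: θ = 360° − 77.3° = 282.7°.
At 360°/29.53 d per day, 282.7° corresponds to 23.19 days.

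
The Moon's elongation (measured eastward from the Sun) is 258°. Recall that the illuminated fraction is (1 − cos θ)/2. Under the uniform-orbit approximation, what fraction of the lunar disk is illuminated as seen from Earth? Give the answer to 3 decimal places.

0.604

cos 258° = (-0.208), so f = (1 − (-0.208))/2 = 0.604.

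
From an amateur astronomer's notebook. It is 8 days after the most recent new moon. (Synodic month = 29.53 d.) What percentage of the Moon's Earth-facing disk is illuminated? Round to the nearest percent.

57%

The Moon has covered 8/29.53 of its cycle, so θ ≈ 360° × 8/29.53 = 97.5°.
cos 97.5° = (-0.131), so f = (1 − (-0.131))/2 = 0.566, so 57%.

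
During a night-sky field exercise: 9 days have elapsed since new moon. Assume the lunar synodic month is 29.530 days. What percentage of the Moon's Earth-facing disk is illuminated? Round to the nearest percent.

67%

The Moon has covered 9/29.530 of its cycle, so θ ≈ 360° × 9/29.530 = 109.7°.
cos 109.7° = (-0.337), so f = (1 − (-0.337))/2 = 0.669, so 67%.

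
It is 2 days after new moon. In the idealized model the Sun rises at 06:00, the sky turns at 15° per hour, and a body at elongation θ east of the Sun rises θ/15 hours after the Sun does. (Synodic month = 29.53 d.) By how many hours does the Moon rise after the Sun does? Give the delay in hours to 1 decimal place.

1.6 h

Elongation θ = 360° × 2/29.53 ≈ 24.4°.
At 15° of sky rotation per hour, 24.4° corresponds to a 1.63 h lag.
So the Moon rises 1.63 h after the Sun.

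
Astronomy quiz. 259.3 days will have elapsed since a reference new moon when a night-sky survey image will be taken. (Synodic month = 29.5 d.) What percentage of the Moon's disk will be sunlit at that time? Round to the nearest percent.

38%

Reduce mod P: 259.3 − 8×29.5 = 23.30 d into the current lunation.
The Moon has covered 23.30/29.5 of its cycle, so θ ≈ 360° × 23.30/29.5 = 284.3°.
With cos θ = 0.248, the lit fraction is (1 − 0.248)/2 ≈ 0.376, so 38%.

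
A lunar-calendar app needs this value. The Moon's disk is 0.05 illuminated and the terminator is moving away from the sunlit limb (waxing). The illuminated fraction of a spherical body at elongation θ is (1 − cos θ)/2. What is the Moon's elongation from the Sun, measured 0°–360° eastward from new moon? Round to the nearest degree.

26°

cos θ = 1 − 2f = 0.900, giving a principal value of 25.8°.
Waxing ⇒ before full, so θ = 25.8°.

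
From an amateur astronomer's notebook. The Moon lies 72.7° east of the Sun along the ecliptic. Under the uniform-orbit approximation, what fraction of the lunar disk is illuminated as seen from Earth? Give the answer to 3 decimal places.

0.351

cos 72.7° = 0.297, so f = (1 − 0.297)/2 = 0.351.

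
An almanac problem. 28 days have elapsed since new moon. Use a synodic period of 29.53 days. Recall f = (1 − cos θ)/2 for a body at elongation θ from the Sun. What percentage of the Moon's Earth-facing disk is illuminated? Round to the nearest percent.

The Moon has covered 28/29.53 of its cycle, so θ ≈ 360° × 28/29.53 = 341.3°.
cos 341.3° = 0.947, so f = (1 − 0.947)/2 = 0.026, so 3%.

3%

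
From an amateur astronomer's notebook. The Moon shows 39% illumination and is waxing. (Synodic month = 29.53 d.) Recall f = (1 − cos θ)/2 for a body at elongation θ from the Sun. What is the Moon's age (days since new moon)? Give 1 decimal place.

6.3 days

From f = (1 − cos θ)/2: cos θ = 1 − 2×0.39 = 0.220; arccos → 77.3°.
The Moon is waxing (0°–180°), so θ = 77.3° directly.
That fraction of the synodic month is 77.3/360 × 29.53 d ≈ 6.34 d.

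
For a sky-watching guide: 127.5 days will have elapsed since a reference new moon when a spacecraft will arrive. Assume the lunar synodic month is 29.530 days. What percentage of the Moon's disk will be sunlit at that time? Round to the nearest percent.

127.5 d spans 4 complete synodic months (4 × 29.530 = 118.12 d) plus 9.38 d.
Elongation θ = 360° × 9.38/29.530 ≈ 114.4°.
Illuminated fraction = (1 − cos 114.4°)/2 = (1 − (-0.412))/2 ≈ 0.706, so 71%.

71%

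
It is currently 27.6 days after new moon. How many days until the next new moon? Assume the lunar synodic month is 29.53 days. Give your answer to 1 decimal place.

1.9 days

One full lunation from the last new moon is 29.53 d; remaining = 29.53 − 27.6 = 1.930 d.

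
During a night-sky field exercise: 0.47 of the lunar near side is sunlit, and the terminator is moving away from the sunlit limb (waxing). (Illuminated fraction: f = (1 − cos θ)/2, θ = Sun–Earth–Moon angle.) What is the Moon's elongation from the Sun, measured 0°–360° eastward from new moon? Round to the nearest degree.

87°

cos θ = 1 − 2f = 0.060, giving a principal value of 86.6°.
The Moon is waxing (0°–180°), so θ = 86.6° directly.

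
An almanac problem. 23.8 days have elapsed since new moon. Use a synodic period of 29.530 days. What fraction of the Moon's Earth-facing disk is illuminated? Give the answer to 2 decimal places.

Phase angle: θ = 360°·(23.8 d)/(29.530 d) = 290.1°.
With cos θ = 0.344, the lit fraction is (1 − 0.344)/2 ≈ 0.328.

0.33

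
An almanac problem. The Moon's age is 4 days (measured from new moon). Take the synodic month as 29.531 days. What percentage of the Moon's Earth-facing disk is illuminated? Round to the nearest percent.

Elongation θ = 360° × 4/29.531 ≈ 48.8°.
Illuminated fraction = (1 − cos 48.8°)/2 = (1 − 0.659)/2 ≈ 0.170, so 17%.

17%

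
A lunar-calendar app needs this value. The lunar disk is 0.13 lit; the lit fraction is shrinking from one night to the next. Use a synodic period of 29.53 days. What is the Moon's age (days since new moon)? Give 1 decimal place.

Invert f = (1 − cos θ)/2 to get cos θ = 1 − 2(0.13) = 0.740, hence θ₀ = arccos 0.740 = 42.3°.
Since the Moon is past full (waning), take the reflex angle: θ = 360° − 42.3° = 317.7°.
At 360°/29.53 d per day, 317.7° corresponds to 26.06 days.

26.1 days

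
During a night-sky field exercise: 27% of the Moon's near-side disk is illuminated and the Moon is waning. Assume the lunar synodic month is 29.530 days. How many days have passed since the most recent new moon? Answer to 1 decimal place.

From f = (1 − cos θ)/2: cos θ = 1 − 2×0.27 = 0.460; arccos → 62.6°.
A waning Moon lies in 180°–360°, so θ = 360° − 62.6° = 297.4°.
At 360°/29.530 d per day, 297.4° corresponds to 24.39 days.

24.4 days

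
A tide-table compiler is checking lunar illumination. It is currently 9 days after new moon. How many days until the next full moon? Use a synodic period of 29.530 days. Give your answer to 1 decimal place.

5.8 days

Full moon occurs at elongation 180°, i.e. at age 29.530 × 180/360 = 14.765 d.
So 5.765 days remain (14.765 − 9).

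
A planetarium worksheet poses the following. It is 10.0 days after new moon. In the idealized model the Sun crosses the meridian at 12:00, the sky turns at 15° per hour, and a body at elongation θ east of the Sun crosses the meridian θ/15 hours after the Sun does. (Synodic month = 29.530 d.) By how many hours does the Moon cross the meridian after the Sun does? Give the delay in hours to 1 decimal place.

The Moon has covered 10.0/29.530 of its cycle, so θ ≈ 360° × 10.0/29.530 = 121.9°.
Delay after the Sun = 121.9° / (15°/h) ≈ 8.13 h.
So the Moon crosses the meridian 8.13 h after the Sun.

8.1 h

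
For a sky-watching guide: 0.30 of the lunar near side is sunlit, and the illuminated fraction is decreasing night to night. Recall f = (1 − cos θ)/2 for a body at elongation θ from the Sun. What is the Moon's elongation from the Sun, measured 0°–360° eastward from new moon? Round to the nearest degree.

294°

From f = (1 − cos θ)/2: cos θ = 1 − 2×0.30 = 0.400; arccos → 66.4°.
A waning Moon lies in 180°–360°, so θ = 360° − 66.4° = 293.6°.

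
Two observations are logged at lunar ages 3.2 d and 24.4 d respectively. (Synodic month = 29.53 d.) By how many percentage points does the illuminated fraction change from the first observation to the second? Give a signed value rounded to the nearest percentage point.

First observation: θ = 360°·3.2/29.53 = 39.0°, so f = 0.111.
Second observation: θ = 297.5°, f = 0.269.
Δf = 0.269 − 0.111 = +0.158, i.e. +16 pp.

+16 pp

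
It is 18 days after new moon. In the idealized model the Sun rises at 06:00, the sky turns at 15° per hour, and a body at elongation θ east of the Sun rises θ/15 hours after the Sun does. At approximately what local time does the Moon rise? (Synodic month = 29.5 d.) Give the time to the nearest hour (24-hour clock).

Phase angle: θ = 360°·(18 d)/(29.5 d) = 219.7°.
Delay after the Sun = 219.7° / (15°/h) ≈ 14.64 h.
06:00 + 14.64 h ≈ 20:39 → 21:00 to the nearest hour.

21:00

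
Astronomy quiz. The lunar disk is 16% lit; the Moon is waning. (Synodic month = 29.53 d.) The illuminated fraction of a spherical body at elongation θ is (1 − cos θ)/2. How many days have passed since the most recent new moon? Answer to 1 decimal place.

From f = (1 − cos θ)/2: cos θ = 1 − 2×0.16 = 0.680; arccos → 47.2°.
A waning Moon lies in 180°–360°, so θ = 360° − 47.2° = 312.8°.
That fraction of the synodic month is 312.8/360 × 29.53 d ≈ 25.66 d.

25.7 days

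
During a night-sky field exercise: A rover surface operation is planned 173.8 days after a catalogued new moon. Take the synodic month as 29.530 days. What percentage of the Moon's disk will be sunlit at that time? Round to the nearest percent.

173.8/29.530 = 5.886 lunations, so 5 complete cycles and 26.15 d into the next.
Phase angle: θ = 360°·(26.15 d)/(29.530 d) = 318.8°.
Illuminated fraction = (1 − cos 318.8°)/2 = (1 − 0.752)/2 ≈ 0.124, so 12%.

12%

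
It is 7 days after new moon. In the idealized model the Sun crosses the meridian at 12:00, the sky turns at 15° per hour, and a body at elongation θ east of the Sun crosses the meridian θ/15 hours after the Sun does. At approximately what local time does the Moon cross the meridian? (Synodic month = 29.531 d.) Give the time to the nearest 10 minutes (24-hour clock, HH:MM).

17:40

Phase angle: θ = 360°·(7 d)/(29.531 d) = 85.3°.
The Moon trails the Sun by θ/15 = 85.3/15 ≈ 5.69 hours.
12:00 + 5.689 h ≈ 17:41 → 17:40 to the nearest ten minutes.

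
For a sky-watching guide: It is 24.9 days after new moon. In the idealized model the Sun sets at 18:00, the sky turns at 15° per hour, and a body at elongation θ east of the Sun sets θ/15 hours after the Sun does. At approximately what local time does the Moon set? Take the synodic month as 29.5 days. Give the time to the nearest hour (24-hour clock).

14:00

Phase angle: θ = 360°·(24.9 d)/(29.5 d) = 303.9°.
The Moon trails the Sun by θ/15 = 303.9/15 ≈ 20.26 hours.
18:00 + 20.26 h ≈ 14:15 → 14:00 to the nearest hour.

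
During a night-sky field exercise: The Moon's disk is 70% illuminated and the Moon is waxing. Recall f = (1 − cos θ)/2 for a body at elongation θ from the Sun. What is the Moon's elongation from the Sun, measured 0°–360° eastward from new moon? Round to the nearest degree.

114°

From f = (1 − cos θ)/2: cos θ = 1 − 2×0.70 = -0.400; arccos → 113.6°.
The Moon is waxing (0°–180°), so θ = 113.6° directly.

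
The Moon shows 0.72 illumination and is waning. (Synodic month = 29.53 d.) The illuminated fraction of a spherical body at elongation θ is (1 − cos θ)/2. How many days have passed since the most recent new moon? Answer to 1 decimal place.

20.0 days

Invert f = (1 − cos θ)/2 to get cos θ = 1 − 2(0.72) = -0.440, hence θ₀ = arccos -0.440 = 116.1°.
Since the Moon is past full (waning), take the reflex angle: θ = 360° − 116.1° = 243.9°.
Age = 29.53 × 243.9°/360° ≈ 20.01 days.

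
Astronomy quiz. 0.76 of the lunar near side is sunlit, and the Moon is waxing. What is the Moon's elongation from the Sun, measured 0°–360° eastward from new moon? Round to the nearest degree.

Invert f = (1 − cos θ)/2 to get cos θ = 1 − 2(0.76) = -0.520, hence θ₀ = arccos -0.520 = 121.3°.
Waxing ⇒ before full, so θ = 121.3°.

121°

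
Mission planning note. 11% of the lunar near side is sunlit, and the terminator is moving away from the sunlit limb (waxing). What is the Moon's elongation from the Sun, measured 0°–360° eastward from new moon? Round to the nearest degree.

cos θ = 1 − 2f = 0.780, giving a principal value of 38.7°.
The Moon is waxing (0°–180°), so θ = 38.7° directly.

39°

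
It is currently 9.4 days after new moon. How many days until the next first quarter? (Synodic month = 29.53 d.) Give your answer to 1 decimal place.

27.5 days

First quarter is 0.25 of the way through the cycle: age 0.25 × 29.53 = 7.383 d.
This lunation's first quarter (7.383 d) has passed, so add one period: 36.913 − 9.4 = 27.513 days.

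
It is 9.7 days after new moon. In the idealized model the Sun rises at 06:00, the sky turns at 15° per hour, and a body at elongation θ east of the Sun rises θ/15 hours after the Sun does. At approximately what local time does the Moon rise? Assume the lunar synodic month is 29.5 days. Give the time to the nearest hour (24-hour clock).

Elongation θ = 360° × 9.7/29.5 ≈ 118.4°.
The Moon trails the Sun by θ/15 = 118.4/15 ≈ 7.89 hours.
06:00 + 7.89 h ≈ 13:53 → 14:00 to the nearest hour.

14:00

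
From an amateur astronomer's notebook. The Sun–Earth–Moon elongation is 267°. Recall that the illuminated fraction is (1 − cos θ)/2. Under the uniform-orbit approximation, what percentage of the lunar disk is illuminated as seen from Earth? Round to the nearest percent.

53%

Half-versine of 267°: (1 − (-0.052))/2 = 0.526, i.e. 53%.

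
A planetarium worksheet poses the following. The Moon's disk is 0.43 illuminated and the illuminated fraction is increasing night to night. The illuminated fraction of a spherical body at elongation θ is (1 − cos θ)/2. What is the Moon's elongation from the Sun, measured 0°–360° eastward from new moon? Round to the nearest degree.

From f = (1 − cos θ)/2: cos θ = 1 − 2×0.43 = 0.140; arccos → 82.0°.
Waxing ⇒ before full, so θ = 82.0°.

82°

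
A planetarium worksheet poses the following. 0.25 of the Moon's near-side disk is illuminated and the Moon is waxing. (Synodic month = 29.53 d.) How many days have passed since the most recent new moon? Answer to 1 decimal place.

4.9 days

From f = (1 − cos θ)/2: cos θ = 1 − 2×0.25 = 0.500; arccos → 60.0°.
Before full moon the principal value applies: θ = 60.0°.
At 360°/29.53 d per day, 60.0° corresponds to 4.92 days.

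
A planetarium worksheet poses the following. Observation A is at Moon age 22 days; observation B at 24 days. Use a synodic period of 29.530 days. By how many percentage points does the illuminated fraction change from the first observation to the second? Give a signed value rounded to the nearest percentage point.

θ₁ = 360° × 22/29.530 = 268.2°, f₁ = (1 − cos θ₁)/2 = 0.516.
θ₂ = 360° × 24/29.530 = 292.6°, f₂ = (1 − cos θ₂)/2 = 0.308.
Change = f₂ − f₁ = -0.208 → -21 percentage points.

-21 percentage points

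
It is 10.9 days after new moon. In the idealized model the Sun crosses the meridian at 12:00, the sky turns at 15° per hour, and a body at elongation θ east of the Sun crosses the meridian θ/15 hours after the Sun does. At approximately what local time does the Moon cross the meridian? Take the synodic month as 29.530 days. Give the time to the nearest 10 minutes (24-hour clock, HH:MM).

20:50

Phase angle: θ = 360°·(10.9 d)/(29.530 d) = 132.9°.
The Moon trails the Sun by θ/15 = 132.9/15 ≈ 8.86 hours.
12:00 + 8.859 h ≈ 20:52 → 20:50 to the nearest ten minutes.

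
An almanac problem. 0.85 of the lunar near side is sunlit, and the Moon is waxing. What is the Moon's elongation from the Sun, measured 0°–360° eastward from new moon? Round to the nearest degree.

cos θ = 1 − 2f = -0.700, giving a principal value of 134.4°.
Before full moon the principal value applies: θ = 134.4°.

134°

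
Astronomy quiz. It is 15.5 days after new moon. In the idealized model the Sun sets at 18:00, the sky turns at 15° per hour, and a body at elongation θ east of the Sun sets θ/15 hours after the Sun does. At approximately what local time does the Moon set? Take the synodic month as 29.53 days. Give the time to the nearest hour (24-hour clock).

07:00

The Moon has covered 15.5/29.53 of its cycle, so θ ≈ 360° × 15.5/29.53 = 189.0°.
The Moon trails the Sun by θ/15 = 189.0/15 ≈ 12.60 hours.
18:00 + 12.60 h ≈ 06:36 → 07:00 to the nearest hour.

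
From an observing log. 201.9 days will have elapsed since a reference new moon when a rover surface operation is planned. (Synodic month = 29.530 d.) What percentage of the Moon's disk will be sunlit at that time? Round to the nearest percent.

24%

Reduce mod P: 201.9 − 6×29.530 = 24.72 d into the current lunation.
Elongation θ = 360° × 24.72/29.530 ≈ 301.4°.
With cos θ = 0.520, the lit fraction is (1 − 0.520)/2 ≈ 0.240, so 24%.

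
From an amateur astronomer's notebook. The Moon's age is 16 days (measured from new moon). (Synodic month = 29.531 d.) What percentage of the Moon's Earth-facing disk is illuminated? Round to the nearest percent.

Phase angle: θ = 360°·(16 d)/(29.531 d) = 195.0°.
cos 195.0° = (-0.966), so f = (1 − (-0.966))/2 = 0.983, so 98%.

98%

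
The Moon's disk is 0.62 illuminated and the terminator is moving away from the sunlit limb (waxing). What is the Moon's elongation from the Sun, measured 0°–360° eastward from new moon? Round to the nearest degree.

104°

cos θ = 1 − 2f = -0.240, giving a principal value of 103.9°.
The Moon is waxing (0°–180°), so θ = 103.9° directly.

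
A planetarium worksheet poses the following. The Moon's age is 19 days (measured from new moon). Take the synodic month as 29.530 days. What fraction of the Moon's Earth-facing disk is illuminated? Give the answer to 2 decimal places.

The Moon has covered 19/29.530 of its cycle, so θ ≈ 360° × 19/29.530 = 231.6°.
With cos θ = (-0.621), the lit fraction is (1 − (-0.621))/2 ≈ 0.810.

0.81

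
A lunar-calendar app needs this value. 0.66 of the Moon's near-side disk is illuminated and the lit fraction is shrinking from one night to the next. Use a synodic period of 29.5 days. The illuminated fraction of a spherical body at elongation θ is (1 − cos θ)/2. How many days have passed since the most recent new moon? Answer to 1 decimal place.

cos θ = 1 − 2f = -0.320, giving a principal value of 108.7°.
A waning Moon lies in 180°–360°, so θ = 360° − 108.7° = 251.3°.
Age = 29.5 × 251.3°/360° ≈ 20.60 days.

20.6 days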